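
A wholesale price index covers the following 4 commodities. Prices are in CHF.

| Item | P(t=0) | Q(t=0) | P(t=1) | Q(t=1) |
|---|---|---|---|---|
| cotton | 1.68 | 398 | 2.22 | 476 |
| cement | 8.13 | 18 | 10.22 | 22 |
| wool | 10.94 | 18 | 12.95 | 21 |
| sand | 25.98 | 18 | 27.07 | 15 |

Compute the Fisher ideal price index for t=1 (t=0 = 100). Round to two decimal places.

121.73

Laspeyres component (base-period weights):
ΣP(t=1)Q(t=0) = 2.22×398 + 10.22×18 + 12.95×18 + 27.07×18 = 883.56 + 183.96 + 233.1 + 487.26 = 1787.88
ΣP(t=0)Q(t=0) = 1.68×398 + 8.13×18 + 10.94×18 + 25.98×18 = 668.64 + 146.34 + 196.92 + 467.64 = 1479.54
L = 1787.88 / 1479.54 × 100 = 120.8403
Paasche component (current-period weights):
ΣP(t=1)Q(t=1) = 2.22×476 + 10.22×22 + 12.95×21 + 27.07×15 = 1056.72 + 224.84 + 271.95 + 406.05 = 1959.56
ΣP(t=0)Q(t=1) = 1.68×476 + 8.13×22 + 10.94×21 + 25.98×15 = 799.68 + 178.86 + 229.74 + 389.7 = 1597.98
P = 1959.56 / 1597.98 × 100 = 122.6273
Fisher = √(L × P) = √(120.8403 × 122.6273) = 121.7305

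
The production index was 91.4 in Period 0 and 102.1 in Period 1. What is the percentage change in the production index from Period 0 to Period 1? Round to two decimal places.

Change = (102.1 − 91.4) / 91.4 × 100
       = 10.7 / 91.4 × 100 = 11.7068%

11.71%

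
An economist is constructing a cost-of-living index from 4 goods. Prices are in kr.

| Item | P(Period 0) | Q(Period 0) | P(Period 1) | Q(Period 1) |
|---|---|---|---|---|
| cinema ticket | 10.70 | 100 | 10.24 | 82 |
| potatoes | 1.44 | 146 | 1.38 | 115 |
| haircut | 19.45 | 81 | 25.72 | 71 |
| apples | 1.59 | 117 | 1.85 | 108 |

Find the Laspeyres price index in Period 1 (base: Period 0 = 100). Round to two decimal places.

Laspeyres price index uses base-period quantities as weights.
ΣP(Period 1)·Q(Period 0) = 10.24×100 + 1.38×146 + 25.72×81 + 1.85×117 = 1024 + 201.48 + 2083.32 + 216.45 = 3525.25
ΣP(Period 0)·Q(Period 0) = 10.70×100 + 1.44×146 + 19.45×81 + 1.59×117 = 1070 + 210.24 + 1575.45 + 186.03 = 3041.72
Index = 3525.25 / 3041.72 × 100 = 115.8966

115.90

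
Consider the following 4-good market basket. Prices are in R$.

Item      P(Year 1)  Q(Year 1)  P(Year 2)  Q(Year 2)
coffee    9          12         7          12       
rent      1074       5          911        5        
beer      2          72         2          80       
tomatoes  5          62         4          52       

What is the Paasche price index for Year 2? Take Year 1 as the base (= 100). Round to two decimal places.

Paasche price index uses current-period quantities as weights.
ΣP(Year 2)·Q(Year 2) = 7×12 + 911×5 + 2×80 + 4×52 = 84 + 4555 + 160 + 208 = 5007
ΣP(Year 1)·Q(Year 2) = 9×12 + 1074×5 + 2×80 + 5×52 = 108 + 5370 + 160 + 260 = 5898
Index = 5007 / 5898 × 100 = 84.8932

84.89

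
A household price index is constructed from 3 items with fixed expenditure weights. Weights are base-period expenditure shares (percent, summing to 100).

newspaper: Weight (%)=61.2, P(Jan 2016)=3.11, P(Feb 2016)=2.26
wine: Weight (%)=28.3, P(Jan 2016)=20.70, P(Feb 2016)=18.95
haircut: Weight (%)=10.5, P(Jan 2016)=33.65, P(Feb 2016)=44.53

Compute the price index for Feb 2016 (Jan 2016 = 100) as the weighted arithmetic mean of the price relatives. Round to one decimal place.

84.3

newspaper: 61.2 × (2.26/3.11) = 61.2 × 0.726688 = 44.4733
wine: 28.3 × (18.95/20.70) = 28.3 × 0.915459 = 25.9075
haircut: 10.5 × (44.53/33.65) = 10.5 × 1.323328 = 13.8949
Index = Σ wᵢ·(p₁ᵢ/p₀ᵢ) = 44.4733 + 25.9075 + 13.8949 = 84.2757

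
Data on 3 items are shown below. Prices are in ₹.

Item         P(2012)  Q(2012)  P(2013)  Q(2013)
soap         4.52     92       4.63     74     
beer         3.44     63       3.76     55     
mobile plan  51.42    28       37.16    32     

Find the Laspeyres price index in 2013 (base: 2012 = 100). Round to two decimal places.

82.19

Laspeyres price index uses base-period quantities as weights.
ΣP(2013)·Q(2012) = 4.63×92 + 3.76×63 + 37.16×28 = 425.96 + 236.88 + 1040.48 = 1703.32
ΣP(2012)·Q(2012) = 4.52×92 + 3.44×63 + 51.42×28 = 415.84 + 216.72 + 1439.76 = 2072.32
Index = 1703.32 / 2072.32 × 100 = 82.1939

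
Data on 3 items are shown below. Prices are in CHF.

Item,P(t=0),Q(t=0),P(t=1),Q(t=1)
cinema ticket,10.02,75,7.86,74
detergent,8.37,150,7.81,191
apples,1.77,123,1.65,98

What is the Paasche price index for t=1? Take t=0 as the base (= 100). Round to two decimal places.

88.92

Paasche price index uses current-period quantities as weights.
ΣP(t=1)·Q(t=1) = 7.86×74 + 7.81×191 + 1.65×98 = 581.64 + 1491.71 + 161.7 = 2235.05
ΣP(t=0)·Q(t=1) = 10.02×74 + 8.37×191 + 1.77×98 = 741.48 + 1598.67 + 173.46 = 2513.61
Index = 2235.05 / 2513.61 × 100 = 88.9179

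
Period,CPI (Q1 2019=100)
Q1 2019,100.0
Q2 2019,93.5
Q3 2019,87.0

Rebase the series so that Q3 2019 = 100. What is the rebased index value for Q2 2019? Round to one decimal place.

107.5

Rebased(Q2 2019) = 93.5 / 87.0 × 100 = 107.4713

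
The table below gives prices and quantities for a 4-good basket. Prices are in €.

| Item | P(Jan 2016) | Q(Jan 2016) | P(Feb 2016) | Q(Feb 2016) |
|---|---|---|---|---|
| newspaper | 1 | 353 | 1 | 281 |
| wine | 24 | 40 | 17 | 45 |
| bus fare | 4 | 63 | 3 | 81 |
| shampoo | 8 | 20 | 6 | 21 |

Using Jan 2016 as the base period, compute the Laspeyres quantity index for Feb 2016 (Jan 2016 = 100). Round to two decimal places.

107.42

Laspeyres quantity index uses base-period prices as weights.
ΣP(Jan 2016)·Q(Feb 2016) = 1×281 + 24×45 + 4×81 + 8×21 = 281 + 1080 + 324 + 168 = 1853
ΣP(Jan 2016)·Q(Jan 2016) = 1×353 + 24×40 + 4×63 + 8×20 = 353 + 960 + 252 + 160 = 1725
Index = 1853 / 1725 × 100 = 107.4203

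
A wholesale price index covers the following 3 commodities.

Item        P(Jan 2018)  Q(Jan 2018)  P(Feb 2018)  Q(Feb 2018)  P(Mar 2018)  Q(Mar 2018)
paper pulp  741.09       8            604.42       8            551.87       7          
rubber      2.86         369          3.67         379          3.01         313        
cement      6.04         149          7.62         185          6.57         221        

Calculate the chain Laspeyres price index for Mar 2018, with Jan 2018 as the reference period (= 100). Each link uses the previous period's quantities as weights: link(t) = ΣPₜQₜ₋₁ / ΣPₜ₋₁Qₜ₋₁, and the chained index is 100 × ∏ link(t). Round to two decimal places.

82.39

Link Jan 2018→Feb 2018:
ΣP(Feb 2018)Q(Jan 2018) = 604.42×8 + 3.67×369 + 7.62×149 = 4835.36 + 1354.23 + 1135.38 = 7324.97
ΣP(Jan 2018)Q(Jan 2018) = 741.09×8 + 2.86×369 + 6.04×149 = 5928.72 + 1055.34 + 899.96 = 7884.02
link = 7324.97/7884.02 = 0.929091
Link Feb 2018→Mar 2018:
ΣP(Mar 2018)Q(Feb 2018) = 551.87×8 + 3.01×379 + 6.57×185 = 4414.96 + 1140.79 + 1215.45 = 6771.2
ΣP(Feb 2018)Q(Feb 2018) = 604.42×8 + 3.67×379 + 7.62×185 = 4835.36 + 1390.93 + 1409.7 = 7635.99
link = 6771.2/7635.99 = 0.886748
Chained index = 100 × 0.929091 × 0.886748 = 82.3869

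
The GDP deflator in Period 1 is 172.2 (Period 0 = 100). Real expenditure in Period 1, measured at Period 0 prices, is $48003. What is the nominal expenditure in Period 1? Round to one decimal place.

Nominal = Real × (Index/100) = 48003 × (172.2/100)
        = 48003 × 1.722 = 82661.1660

82661.2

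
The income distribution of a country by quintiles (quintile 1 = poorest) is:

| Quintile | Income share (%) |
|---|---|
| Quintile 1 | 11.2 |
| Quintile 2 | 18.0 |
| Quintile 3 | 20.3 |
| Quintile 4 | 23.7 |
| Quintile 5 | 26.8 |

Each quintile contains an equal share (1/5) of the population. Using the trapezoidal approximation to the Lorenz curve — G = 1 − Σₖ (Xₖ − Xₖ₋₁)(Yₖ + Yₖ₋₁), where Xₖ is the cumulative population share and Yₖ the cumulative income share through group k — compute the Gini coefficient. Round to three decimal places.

Cumulative income shares Yₖ: 0.1120, 0.2920, 0.4950, 0.7320, 1.0000
Σ (Xₖ−Xₖ₋₁)(Yₖ+Yₖ₋₁) = (1/5)(0.1120+0.0000) + (1/5)(0.2920+0.1120) + (1/5)(0.4950+0.2920) + (1/5)(0.7320+0.4950) + (1/5)(1.0000+0.7320)
  = 0.0224 + 0.0808 + 0.1574 + 0.2454 + 0.3464 = 0.8524
G = 1 − 0.8524 = 0.1476

0.148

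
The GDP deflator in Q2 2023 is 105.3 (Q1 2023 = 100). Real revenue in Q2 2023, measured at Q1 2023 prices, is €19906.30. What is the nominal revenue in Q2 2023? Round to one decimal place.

Nominal = Real × (Index/100) = 19906.30 × (105.3/100)
        = 19906.30 × 1.053 = 20961.3339

20961.3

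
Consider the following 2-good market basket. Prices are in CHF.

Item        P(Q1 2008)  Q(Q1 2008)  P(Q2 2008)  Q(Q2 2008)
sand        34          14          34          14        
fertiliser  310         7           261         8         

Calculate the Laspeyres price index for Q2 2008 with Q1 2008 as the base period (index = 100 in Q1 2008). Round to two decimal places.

87.04

Laspeyres price index uses base-period quantities as weights.
ΣP(Q2 2008)·Q(Q1 2008) = 34×14 + 261×7 = 476 + 1827 = 2303
ΣP(Q1 2008)·Q(Q1 2008) = 34×14 + 310×7 = 476 + 2170 = 2646
Index = 2303 / 2646 × 100 = 87.0370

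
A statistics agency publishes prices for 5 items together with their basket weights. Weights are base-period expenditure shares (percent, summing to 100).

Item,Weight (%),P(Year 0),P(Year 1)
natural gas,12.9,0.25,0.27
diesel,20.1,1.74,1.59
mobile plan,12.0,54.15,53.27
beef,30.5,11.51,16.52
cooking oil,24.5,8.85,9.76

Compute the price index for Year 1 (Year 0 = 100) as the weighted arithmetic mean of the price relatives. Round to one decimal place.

114.9

natural gas: 12.9 × (0.27/0.25) = 12.9 × 1.080000 = 13.9320
diesel: 20.1 × (1.59/1.74) = 20.1 × 0.913793 = 18.3672
mobile plan: 12.0 × (53.27/54.15) = 12.0 × 0.983749 = 11.8050
beef: 30.5 × (16.52/11.51) = 30.5 × 1.435274 = 43.7758
cooking oil: 24.5 × (9.76/8.85) = 24.5 × 1.102825 = 27.0192
Index = Σ wᵢ·(p₁ᵢ/p₀ᵢ) = 13.9320 + 18.3672 + 11.8050 + 43.7758 + 27.0192 = 114.8993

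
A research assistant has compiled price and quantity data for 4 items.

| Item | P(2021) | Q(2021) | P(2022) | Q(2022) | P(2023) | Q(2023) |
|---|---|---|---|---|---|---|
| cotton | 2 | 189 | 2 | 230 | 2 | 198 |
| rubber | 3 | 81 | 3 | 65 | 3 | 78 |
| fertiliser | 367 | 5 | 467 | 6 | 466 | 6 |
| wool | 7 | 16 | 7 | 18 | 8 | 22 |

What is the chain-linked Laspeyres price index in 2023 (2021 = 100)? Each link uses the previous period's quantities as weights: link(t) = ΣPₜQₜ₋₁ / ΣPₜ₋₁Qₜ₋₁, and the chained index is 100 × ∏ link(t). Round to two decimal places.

Link 2021→2022:
ΣP(2022)Q(2021) = 2×189 + 3×81 + 467×5 + 7×16 = 378 + 243 + 2335 + 112 = 3068
ΣP(2021)Q(2021) = 2×189 + 3×81 + 367×5 + 7×16 = 378 + 243 + 1835 + 112 = 2568
link = 3068/2568 = 1.194704
Link 2022→2023:
ΣP(2023)Q(2022) = 2×230 + 3×65 + 466×6 + 8×18 = 460 + 195 + 2796 + 144 = 3595
ΣP(2022)Q(2022) = 2×230 + 3×65 + 467×6 + 7×18 = 460 + 195 + 2802 + 126 = 3583
link = 3595/3583 = 1.003349
Chained index = 100 × 1.194704 × 1.003349 = 119.8705

119.87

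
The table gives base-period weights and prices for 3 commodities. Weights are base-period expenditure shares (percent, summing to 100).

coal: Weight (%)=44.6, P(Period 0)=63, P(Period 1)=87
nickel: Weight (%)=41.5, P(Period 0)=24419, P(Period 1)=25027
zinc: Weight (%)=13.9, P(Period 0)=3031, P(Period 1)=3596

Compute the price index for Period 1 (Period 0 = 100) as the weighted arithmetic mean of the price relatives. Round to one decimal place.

120.6

coal: 44.6 × (87/63) = 44.6 × 1.380952 = 61.5905
nickel: 41.5 × (25027/24419) = 41.5 × 1.024899 = 42.5333
zinc: 13.9 × (3596/3031) = 13.9 × 1.186407 = 16.4911
Index = Σ wᵢ·(p₁ᵢ/p₀ᵢ) = 61.5905 + 42.5333 + 16.4911 = 120.6148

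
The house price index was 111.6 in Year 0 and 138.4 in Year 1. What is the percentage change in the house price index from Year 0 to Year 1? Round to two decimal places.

Change = (138.4 − 111.6) / 111.6 × 100
       = 26.8 / 111.6 × 100 = 24.0143%

24.01%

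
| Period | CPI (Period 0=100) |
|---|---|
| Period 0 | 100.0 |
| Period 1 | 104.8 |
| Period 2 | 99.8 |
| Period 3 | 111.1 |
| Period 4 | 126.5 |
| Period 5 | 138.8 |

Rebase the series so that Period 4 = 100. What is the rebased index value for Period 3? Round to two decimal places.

Rebased(Period 3) = 111.1 / 126.5 × 100 = 87.8261

87.83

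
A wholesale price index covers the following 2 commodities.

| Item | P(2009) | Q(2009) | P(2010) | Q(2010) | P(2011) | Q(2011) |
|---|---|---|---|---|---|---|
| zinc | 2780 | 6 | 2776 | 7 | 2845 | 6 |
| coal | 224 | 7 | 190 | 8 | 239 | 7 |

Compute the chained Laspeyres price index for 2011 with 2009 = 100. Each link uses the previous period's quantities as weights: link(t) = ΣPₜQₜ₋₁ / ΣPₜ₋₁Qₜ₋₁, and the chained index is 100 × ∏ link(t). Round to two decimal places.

102.68

Link 2009→2010:
ΣP(2010)Q(2009) = 2776×6 + 190×7 = 16656 + 1330 = 17986
ΣP(2009)Q(2009) = 2780×6 + 224×7 = 16680 + 1568 = 18248
link = 17986/18248 = 0.985642
Link 2010→2011:
ΣP(2011)Q(2010) = 2845×7 + 239×8 = 19915 + 1912 = 21827
ΣP(2010)Q(2010) = 2776×7 + 190×8 = 19432 + 1520 = 20952
link = 21827/20952 = 1.041762
Chained index = 100 × 0.985642 × 1.041762 = 102.6805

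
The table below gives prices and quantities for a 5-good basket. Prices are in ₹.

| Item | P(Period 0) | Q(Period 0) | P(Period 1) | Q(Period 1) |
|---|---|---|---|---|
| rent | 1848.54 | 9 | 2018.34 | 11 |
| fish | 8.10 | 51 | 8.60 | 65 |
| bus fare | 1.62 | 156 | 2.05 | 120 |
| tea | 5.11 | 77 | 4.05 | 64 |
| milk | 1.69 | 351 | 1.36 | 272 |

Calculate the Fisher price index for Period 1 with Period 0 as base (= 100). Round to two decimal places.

108.00

Laspeyres component (base-period weights):
ΣP(Period 1)Q(Period 0) = 2018.34×9 + 8.60×51 + 2.05×156 + 4.05×77 + 1.36×351 = 18165.06 + 438.6 + 319.8 + 311.85 + 477.36 = 19712.67
ΣP(Period 0)Q(Period 0) = 1848.54×9 + 8.10×51 + 1.62×156 + 5.11×77 + 1.69×351 = 16636.86 + 413.1 + 252.72 + 393.47 + 593.19 = 18289.34
L = 19712.67 / 18289.34 × 100 = 107.7823
Paasche component (current-period weights):
ΣP(Period 1)Q(Period 1) = 2018.34×11 + 8.60×65 + 2.05×120 + 4.05×64 + 1.36×272 = 22201.74 + 559 + 246 + 259.2 + 369.92 = 23635.86
ΣP(Period 0)Q(Period 1) = 1848.54×11 + 8.10×65 + 1.62×120 + 5.11×64 + 1.69×272 = 20333.94 + 526.5 + 194.4 + 327.04 + 459.68 = 21841.56
P = 23635.86 / 21841.56 × 100 = 108.2151
Fisher = √(L × P) = √(107.7823 × 108.2151) = 107.9985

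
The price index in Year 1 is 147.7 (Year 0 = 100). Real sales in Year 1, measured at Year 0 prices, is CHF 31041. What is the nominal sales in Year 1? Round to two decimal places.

45847.56

Nominal = Real × (Index/100) = 31041 × (147.7/100)
        = 31041 × 1.477 = 45847.5570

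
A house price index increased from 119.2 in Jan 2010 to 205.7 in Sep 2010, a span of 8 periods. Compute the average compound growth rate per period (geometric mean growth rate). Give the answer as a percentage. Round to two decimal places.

7.06%

Growth factor = (205.7/119.2)^(1/8) = (1.725671)^(1/8) = 1.070582
Growth rate = 1.070582 − 1 = 0.070582 = 7.0582%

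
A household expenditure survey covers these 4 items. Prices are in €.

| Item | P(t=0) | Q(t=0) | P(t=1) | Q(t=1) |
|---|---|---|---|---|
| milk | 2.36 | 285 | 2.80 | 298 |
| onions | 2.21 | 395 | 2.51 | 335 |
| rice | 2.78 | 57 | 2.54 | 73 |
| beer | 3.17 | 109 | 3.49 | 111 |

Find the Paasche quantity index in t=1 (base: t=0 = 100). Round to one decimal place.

Paasche quantity index uses current-period prices as weights.
ΣP(t=1)·Q(t=1) = 2.80×298 + 2.51×335 + 2.54×73 + 3.49×111 = 834.4 + 840.85 + 185.42 + 387.39 = 2248.06
ΣP(t=1)·Q(t=0) = 2.80×285 + 2.51×395 + 2.54×57 + 3.49×109 = 798 + 991.45 + 144.78 + 380.41 = 2314.64
Index = 2248.06 / 2314.64 × 100 = 97.1235

97.1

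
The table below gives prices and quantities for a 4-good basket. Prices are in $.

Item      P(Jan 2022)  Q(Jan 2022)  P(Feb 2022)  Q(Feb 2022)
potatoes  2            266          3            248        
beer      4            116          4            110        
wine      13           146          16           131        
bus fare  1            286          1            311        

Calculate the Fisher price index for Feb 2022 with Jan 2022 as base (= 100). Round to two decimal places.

Laspeyres component (base-period weights):
ΣP(Feb 2022)Q(Jan 2022) = 3×266 + 4×116 + 16×146 + 1×286 = 798 + 464 + 2336 + 286 = 3884
ΣP(Jan 2022)Q(Jan 2022) = 2×266 + 4×116 + 13×146 + 1×286 = 532 + 464 + 1898 + 286 = 3180
L = 3884 / 3180 × 100 = 122.1384
Paasche component (current-period weights):
ΣP(Feb 2022)Q(Feb 2022) = 3×248 + 4×110 + 16×131 + 1×311 = 744 + 440 + 2096 + 311 = 3591
ΣP(Jan 2022)Q(Feb 2022) = 2×248 + 4×110 + 13×131 + 1×311 = 496 + 440 + 1703 + 311 = 2950
P = 3591 / 2950 × 100 = 121.7288
Fisher = √(L × P) = √(122.1384 × 121.7288) = 121.9334

121.93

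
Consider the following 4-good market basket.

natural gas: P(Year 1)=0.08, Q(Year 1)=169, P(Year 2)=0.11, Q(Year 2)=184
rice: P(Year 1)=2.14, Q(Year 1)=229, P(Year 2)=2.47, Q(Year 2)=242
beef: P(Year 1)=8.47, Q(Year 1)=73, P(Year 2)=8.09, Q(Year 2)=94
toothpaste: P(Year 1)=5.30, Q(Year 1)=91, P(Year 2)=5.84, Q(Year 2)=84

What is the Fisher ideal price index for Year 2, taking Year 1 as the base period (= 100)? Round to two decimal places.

105.86

Laspeyres component (base-period weights):
ΣP(Year 2)Q(Year 1) = 0.11×169 + 2.47×229 + 8.09×73 + 5.84×91 = 18.59 + 565.63 + 590.57 + 531.44 = 1706.23
ΣP(Year 1)Q(Year 1) = 0.08×169 + 2.14×229 + 8.47×73 + 5.30×91 = 13.52 + 490.06 + 618.31 + 482.3 = 1604.19
L = 1706.23 / 1604.19 × 100 = 106.3608
Paasche component (current-period weights):
ΣP(Year 2)Q(Year 2) = 0.11×184 + 2.47×242 + 8.09×94 + 5.84×84 = 20.24 + 597.74 + 760.46 + 490.56 = 1869
ΣP(Year 1)Q(Year 2) = 0.08×184 + 2.14×242 + 8.47×94 + 5.30×84 = 14.72 + 517.88 + 796.18 + 445.2 = 1773.98
P = 1869 / 1773.98 × 100 = 105.3563
Fisher = √(L × P) = √(106.3608 × 105.3563) = 105.8574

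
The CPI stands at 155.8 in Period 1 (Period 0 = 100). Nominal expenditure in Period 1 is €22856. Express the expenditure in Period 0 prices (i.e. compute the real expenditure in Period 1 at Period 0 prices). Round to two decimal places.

Real = Nominal ÷ (Index/100) = 22856 ÷ (155.8/100)
     = 22856 ÷ 1.558 = 14670.0899

14670.09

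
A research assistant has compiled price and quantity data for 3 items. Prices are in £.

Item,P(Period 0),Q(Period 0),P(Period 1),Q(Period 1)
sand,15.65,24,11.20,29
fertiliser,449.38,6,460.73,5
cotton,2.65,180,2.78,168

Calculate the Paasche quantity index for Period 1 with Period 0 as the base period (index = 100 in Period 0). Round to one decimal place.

Paasche quantity index uses current-period prices as weights.
ΣP(Period 1)·Q(Period 1) = 11.20×29 + 460.73×5 + 2.78×168 = 324.8 + 2303.65 + 467.04 = 3095.49
ΣP(Period 1)·Q(Period 0) = 11.20×24 + 460.73×6 + 2.78×180 = 268.8 + 2764.38 + 500.4 = 3533.58
Index = 3095.49 / 3533.58 × 100 = 87.6021

87.6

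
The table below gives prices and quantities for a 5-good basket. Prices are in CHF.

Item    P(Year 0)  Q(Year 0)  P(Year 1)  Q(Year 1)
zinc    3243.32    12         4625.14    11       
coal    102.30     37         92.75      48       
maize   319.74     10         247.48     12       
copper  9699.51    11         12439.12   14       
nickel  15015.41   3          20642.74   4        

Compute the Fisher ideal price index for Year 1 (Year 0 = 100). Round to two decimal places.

131.37

Laspeyres component (base-period weights):
ΣP(Year 1)Q(Year 0) = 4625.14×12 + 92.75×37 + 247.48×10 + 12439.12×11 + 20642.74×3 = 55501.68 + 3431.75 + 2474.8 + 136830.32 + 61928.22 = 260166.77
ΣP(Year 0)Q(Year 0) = 3243.32×12 + 102.30×37 + 319.74×10 + 9699.51×11 + 15015.41×3 = 38919.84 + 3785.1 + 3197.4 + 106694.61 + 45046.23 = 197643.18
L = 260166.77 / 197643.18 × 100 = 131.6346
Paasche component (current-period weights):
ΣP(Year 1)Q(Year 1) = 4625.14×11 + 92.75×48 + 247.48×12 + 12439.12×14 + 20642.74×4 = 50876.54 + 4452 + 2969.76 + 174147.68 + 82570.96 = 315016.94
ΣP(Year 0)Q(Year 1) = 3243.32×11 + 102.30×48 + 319.74×12 + 9699.51×14 + 15015.41×4 = 35676.52 + 4910.4 + 3836.88 + 135793.14 + 60061.64 = 240278.58
P = 315016.94 / 240278.58 × 100 = 131.1049
Fisher = √(L × P) = √(131.6346 × 131.1049) = 131.3695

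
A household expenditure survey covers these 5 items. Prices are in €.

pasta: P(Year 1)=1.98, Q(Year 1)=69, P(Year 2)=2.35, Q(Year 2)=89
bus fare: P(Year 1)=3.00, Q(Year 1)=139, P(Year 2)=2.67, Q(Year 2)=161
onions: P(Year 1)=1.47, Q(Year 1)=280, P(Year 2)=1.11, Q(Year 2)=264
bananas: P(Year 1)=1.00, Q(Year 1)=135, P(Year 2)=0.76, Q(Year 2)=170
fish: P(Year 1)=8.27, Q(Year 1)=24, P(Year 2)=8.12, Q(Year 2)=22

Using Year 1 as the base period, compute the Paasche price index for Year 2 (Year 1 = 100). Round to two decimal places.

Paasche price index uses current-period quantities as weights.
ΣP(Year 2)·Q(Year 2) = 2.35×89 + 2.67×161 + 1.11×264 + 0.76×170 + 8.12×22 = 209.15 + 429.87 + 293.04 + 129.2 + 178.64 = 1239.9
ΣP(Year 1)·Q(Year 2) = 1.98×89 + 3.00×161 + 1.47×264 + 1.00×170 + 8.27×22 = 176.22 + 483 + 388.08 + 170 + 181.94 = 1399.24
Index = 1239.9 / 1399.24 × 100 = 88.6124

88.61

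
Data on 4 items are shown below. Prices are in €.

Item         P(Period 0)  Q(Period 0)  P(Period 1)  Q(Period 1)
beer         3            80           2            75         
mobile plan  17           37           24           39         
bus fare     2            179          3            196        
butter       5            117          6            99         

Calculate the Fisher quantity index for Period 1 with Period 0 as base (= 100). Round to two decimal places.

Laspeyres component (base-period weights):
ΣP(Period 0)Q(Period 1) = 3×75 + 17×39 + 2×196 + 5×99 = 225 + 663 + 392 + 495 = 1775
ΣP(Period 0)Q(Period 0) = 3×80 + 17×37 + 2×179 + 5×117 = 240 + 629 + 358 + 585 = 1812
L = 1775 / 1812 × 100 = 97.9581
Paasche component (current-period weights):
ΣP(Period 1)Q(Period 1) = 2×75 + 24×39 + 3×196 + 6×99 = 150 + 936 + 588 + 594 = 2268
ΣP(Period 1)Q(Period 0) = 2×80 + 24×37 + 3×179 + 6×117 = 160 + 888 + 537 + 702 = 2287
P = 2268 / 2287 × 100 = 99.1692
Fisher = √(L × P) = √(97.9581 × 99.1692) = 98.5618

98.56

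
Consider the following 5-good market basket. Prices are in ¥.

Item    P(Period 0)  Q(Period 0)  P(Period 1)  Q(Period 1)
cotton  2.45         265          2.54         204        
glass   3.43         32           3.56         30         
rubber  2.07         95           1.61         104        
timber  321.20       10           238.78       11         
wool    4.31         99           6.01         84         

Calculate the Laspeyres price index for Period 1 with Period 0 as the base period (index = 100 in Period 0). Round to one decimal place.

Laspeyres price index uses base-period quantities as weights.
ΣP(Period 1)·Q(Period 0) = 2.54×265 + 3.56×32 + 1.61×95 + 238.78×10 + 6.01×99 = 673.1 + 113.92 + 152.95 + 2387.8 + 594.99 = 3922.76
ΣP(Period 0)·Q(Period 0) = 2.45×265 + 3.43×32 + 2.07×95 + 321.20×10 + 4.31×99 = 649.25 + 109.76 + 196.65 + 3212 + 426.69 = 4594.35
Index = 3922.76 / 4594.35 × 100 = 85.3823

85.4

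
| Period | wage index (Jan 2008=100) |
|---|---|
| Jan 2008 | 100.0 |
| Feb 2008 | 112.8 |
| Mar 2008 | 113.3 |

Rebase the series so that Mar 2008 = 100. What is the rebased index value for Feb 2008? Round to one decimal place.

99.6

Rebased(Feb 2008) = 112.8 / 113.3 × 100 = 99.5587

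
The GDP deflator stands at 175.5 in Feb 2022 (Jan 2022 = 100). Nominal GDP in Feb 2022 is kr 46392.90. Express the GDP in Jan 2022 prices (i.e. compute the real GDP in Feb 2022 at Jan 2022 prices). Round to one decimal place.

Real = Nominal ÷ (Index/100) = 46392.90 ÷ (175.5/100)
     = 46392.90 ÷ 1.755 = 26434.7009

26434.7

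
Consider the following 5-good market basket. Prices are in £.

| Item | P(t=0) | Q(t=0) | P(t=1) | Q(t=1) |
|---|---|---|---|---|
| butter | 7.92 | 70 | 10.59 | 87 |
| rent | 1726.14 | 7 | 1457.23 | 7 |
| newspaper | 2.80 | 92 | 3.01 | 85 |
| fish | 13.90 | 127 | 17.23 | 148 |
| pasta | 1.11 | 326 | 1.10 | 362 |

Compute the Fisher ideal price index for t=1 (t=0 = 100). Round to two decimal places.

92.12

Laspeyres component (base-period weights):
ΣP(t=1)Q(t=0) = 10.59×70 + 1457.23×7 + 3.01×92 + 17.23×127 + 1.10×326 = 741.3 + 10200.61 + 276.92 + 2188.21 + 358.6 = 13765.64
ΣP(t=0)Q(t=0) = 7.92×70 + 1726.14×7 + 2.80×92 + 13.90×127 + 1.11×326 = 554.4 + 12082.98 + 257.6 + 1765.3 + 361.86 = 15022.14
L = 13765.64 / 15022.14 × 100 = 91.6357
Paasche component (current-period weights):
ΣP(t=1)Q(t=1) = 10.59×87 + 1457.23×7 + 3.01×85 + 17.23×148 + 1.10×362 = 921.33 + 10200.61 + 255.85 + 2550.04 + 398.2 = 14326.03
ΣP(t=0)Q(t=1) = 7.92×87 + 1726.14×7 + 2.80×85 + 13.90×148 + 1.11×362 = 689.04 + 12082.98 + 238 + 2057.2 + 401.82 = 15469.04
P = 14326.03 / 15469.04 × 100 = 92.6110
Fisher = √(L × P) = √(91.6357 × 92.6110) = 92.1220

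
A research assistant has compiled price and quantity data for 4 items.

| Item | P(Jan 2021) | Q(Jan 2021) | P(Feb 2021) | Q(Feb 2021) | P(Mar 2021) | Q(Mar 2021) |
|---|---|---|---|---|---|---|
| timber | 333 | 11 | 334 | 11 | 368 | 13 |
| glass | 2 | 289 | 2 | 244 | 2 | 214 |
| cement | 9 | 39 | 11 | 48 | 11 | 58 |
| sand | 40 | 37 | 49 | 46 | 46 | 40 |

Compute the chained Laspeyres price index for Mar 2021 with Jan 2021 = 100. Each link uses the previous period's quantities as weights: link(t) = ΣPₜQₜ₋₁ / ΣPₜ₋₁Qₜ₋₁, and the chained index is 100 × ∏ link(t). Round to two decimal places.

110.58

Link Jan 2021→Feb 2021:
ΣP(Feb 2021)Q(Jan 2021) = 334×11 + 2×289 + 11×39 + 49×37 = 3674 + 578 + 429 + 1813 = 6494
ΣP(Jan 2021)Q(Jan 2021) = 333×11 + 2×289 + 9×39 + 40×37 = 3663 + 578 + 351 + 1480 = 6072
link = 6494/6072 = 1.069499
Link Feb 2021→Mar 2021:
ΣP(Mar 2021)Q(Feb 2021) = 368×11 + 2×244 + 11×48 + 46×46 = 4048 + 488 + 528 + 2116 = 7180
ΣP(Feb 2021)Q(Feb 2021) = 334×11 + 2×244 + 11×48 + 49×46 = 3674 + 488 + 528 + 2254 = 6944
link = 7180/6944 = 1.033986
Chained index = 100 × 1.069499 × 1.033986 = 110.5848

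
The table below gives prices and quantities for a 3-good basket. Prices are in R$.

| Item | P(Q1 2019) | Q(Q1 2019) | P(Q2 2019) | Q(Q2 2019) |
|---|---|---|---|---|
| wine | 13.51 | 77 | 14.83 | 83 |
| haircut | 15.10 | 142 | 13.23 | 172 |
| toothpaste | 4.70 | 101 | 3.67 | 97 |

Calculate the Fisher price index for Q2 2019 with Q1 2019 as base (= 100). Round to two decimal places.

Laspeyres component (base-period weights):
ΣP(Q2 2019)Q(Q1 2019) = 14.83×77 + 13.23×142 + 3.67×101 = 1141.91 + 1878.66 + 370.67 = 3391.24
ΣP(Q1 2019)Q(Q1 2019) = 13.51×77 + 15.10×142 + 4.70×101 = 1040.27 + 2144.2 + 474.7 = 3659.17
L = 3391.24 / 3659.17 × 100 = 92.6778
Paasche component (current-period weights):
ΣP(Q2 2019)Q(Q2 2019) = 14.83×83 + 13.23×172 + 3.67×97 = 1230.89 + 2275.56 + 355.99 = 3862.44
ΣP(Q1 2019)Q(Q2 2019) = 13.51×83 + 15.10×172 + 4.70×97 = 1121.33 + 2597.2 + 455.9 = 4174.43
P = 3862.44 / 4174.43 × 100 = 92.5262
Fisher = √(L × P) = √(92.6778 × 92.5262) = 92.6020

92.60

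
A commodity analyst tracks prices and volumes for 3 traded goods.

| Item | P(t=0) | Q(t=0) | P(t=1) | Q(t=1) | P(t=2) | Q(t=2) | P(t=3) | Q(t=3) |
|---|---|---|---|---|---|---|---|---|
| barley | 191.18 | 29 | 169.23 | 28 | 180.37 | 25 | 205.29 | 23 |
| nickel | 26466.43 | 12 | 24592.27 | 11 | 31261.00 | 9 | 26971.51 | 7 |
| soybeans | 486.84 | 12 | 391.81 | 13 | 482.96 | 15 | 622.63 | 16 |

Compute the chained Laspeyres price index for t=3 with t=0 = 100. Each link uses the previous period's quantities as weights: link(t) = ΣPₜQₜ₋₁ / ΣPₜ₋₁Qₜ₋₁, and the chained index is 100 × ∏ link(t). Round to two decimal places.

Link t=0→t=1:
ΣP(t=1)Q(t=0) = 169.23×29 + 24592.27×12 + 391.81×12 = 4907.67 + 295107.24 + 4701.72 = 304716.63
ΣP(t=0)Q(t=0) = 191.18×29 + 26466.43×12 + 486.84×12 = 5544.22 + 317597.16 + 5842.08 = 328983.46
link = 304716.63/328983.46 = 0.926237
Link t=1→t=2:
ΣP(t=2)Q(t=1) = 180.37×28 + 31261.00×11 + 482.96×13 = 5050.36 + 343871 + 6278.48 = 355199.84
ΣP(t=1)Q(t=1) = 169.23×28 + 24592.27×11 + 391.81×13 = 4738.44 + 270514.97 + 5093.53 = 280346.94
link = 355199.84/280346.94 = 1.267001
Link t=2→t=3:
ΣP(t=3)Q(t=2) = 205.29×25 + 26971.51×9 + 622.63×15 = 5132.25 + 242743.59 + 9339.45 = 257215.29
ΣP(t=2)Q(t=2) = 180.37×25 + 31261.00×9 + 482.96×15 = 4509.25 + 281349 + 7244.4 = 293102.65
link = 257215.29/293102.65 = 0.877560
Chained index = 100 × 0.926237 × 1.267001 × 0.877560 = 102.9855

102.99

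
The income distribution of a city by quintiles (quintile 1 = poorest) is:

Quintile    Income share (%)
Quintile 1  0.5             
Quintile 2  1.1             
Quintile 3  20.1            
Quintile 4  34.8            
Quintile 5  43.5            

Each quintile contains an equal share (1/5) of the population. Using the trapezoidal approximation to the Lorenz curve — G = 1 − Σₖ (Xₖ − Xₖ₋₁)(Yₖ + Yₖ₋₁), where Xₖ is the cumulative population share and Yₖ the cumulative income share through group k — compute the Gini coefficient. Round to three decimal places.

0.479

Cumulative income shares Yₖ: 0.0050, 0.0160, 0.2170, 0.5650, 1.0000
Σ (Xₖ−Xₖ₋₁)(Yₖ+Yₖ₋₁) = (1/5)(0.0050+0.0000) + (1/5)(0.0160+0.0050) + (1/5)(0.2170+0.0160) + (1/5)(0.5650+0.2170) + (1/5)(1.0000+0.5650)
  = 0.0010 + 0.0042 + 0.0466 + 0.1564 + 0.3130 = 0.5212
G = 1 − 0.5212 = 0.4788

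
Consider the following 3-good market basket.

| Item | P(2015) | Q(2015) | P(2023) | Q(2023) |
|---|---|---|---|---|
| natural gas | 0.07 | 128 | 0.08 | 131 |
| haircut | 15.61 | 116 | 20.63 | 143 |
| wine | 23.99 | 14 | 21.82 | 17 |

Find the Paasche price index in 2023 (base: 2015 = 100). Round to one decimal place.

125.8

Paasche price index uses current-period quantities as weights.
ΣP(2023)·Q(2023) = 0.08×131 + 20.63×143 + 21.82×17 = 10.48 + 2950.09 + 370.94 = 3331.51
ΣP(2015)·Q(2023) = 0.07×131 + 15.61×143 + 23.99×17 = 9.17 + 2232.23 + 407.83 = 2649.23
Index = 3331.51 / 2649.23 × 100 = 125.7539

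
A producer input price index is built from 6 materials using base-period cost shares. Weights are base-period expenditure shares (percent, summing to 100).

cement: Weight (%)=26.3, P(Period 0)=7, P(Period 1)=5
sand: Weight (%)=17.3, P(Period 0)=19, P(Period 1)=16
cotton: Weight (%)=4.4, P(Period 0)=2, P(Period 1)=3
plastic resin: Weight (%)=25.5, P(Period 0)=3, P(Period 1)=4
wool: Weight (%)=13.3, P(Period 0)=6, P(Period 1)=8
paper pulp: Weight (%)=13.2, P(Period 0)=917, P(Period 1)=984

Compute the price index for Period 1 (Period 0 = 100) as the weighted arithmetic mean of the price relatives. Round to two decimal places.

105.85

cement: 26.3 × (5/7) = 26.3 × 0.714286 = 18.7857
sand: 17.3 × (16/19) = 17.3 × 0.842105 = 14.5684
cotton: 4.4 × (3/2) = 4.4 × 1.500000 = 6.6000
plastic resin: 25.5 × (4/3) = 25.5 × 1.333333 = 34.0000
wool: 13.3 × (8/6) = 13.3 × 1.333333 = 17.7333
paper pulp: 13.2 × (984/917) = 13.2 × 1.073064 = 14.1644
Index = Σ wᵢ·(p₁ᵢ/p₀ᵢ) = 18.7857 + 14.5684 + 6.6000 + 34.0000 + 17.7333 + 14.1644 = 105.8519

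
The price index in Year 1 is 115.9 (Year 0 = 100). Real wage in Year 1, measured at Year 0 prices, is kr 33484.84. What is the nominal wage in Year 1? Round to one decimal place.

Nominal = Real × (Index/100) = 33484.84 × (115.9/100)
        = 33484.84 × 1.159 = 38808.9296

38808.9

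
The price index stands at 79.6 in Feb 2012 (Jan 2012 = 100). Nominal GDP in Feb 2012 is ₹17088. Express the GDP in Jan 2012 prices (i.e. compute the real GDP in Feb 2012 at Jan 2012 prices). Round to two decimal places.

Real = Nominal ÷ (Index/100) = 17088 ÷ (79.6/100)
     = 17088 ÷ 0.796 = 21467.3367

21467.34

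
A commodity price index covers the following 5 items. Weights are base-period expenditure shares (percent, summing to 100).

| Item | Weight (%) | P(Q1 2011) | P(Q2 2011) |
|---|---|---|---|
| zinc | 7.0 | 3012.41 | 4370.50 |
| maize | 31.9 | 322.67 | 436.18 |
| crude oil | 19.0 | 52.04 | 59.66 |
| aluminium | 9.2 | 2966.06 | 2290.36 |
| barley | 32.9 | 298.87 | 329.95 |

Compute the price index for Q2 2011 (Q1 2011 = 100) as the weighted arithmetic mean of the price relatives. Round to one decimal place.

zinc: 7.0 × (4370.50/3012.41) = 7.0 × 1.450832 = 10.1558
maize: 31.9 × (436.18/322.67) = 31.9 × 1.351784 = 43.1219
crude oil: 19.0 × (59.66/52.04) = 19.0 × 1.146426 = 21.7821
aluminium: 9.2 × (2290.36/2966.06) = 9.2 × 0.772189 = 7.1041
barley: 32.9 × (329.95/298.87) = 32.9 × 1.103992 = 36.3213
Index = Σ wᵢ·(p₁ᵢ/p₀ᵢ) = 10.1558 + 43.1219 + 21.7821 + 7.1041 + 36.3213 = 118.4853

118.5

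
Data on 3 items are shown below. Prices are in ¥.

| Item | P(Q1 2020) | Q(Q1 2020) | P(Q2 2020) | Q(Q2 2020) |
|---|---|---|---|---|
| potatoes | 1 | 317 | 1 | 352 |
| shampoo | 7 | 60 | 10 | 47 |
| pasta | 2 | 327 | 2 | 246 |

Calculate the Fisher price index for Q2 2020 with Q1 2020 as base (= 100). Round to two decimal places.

112.48

Laspeyres component (base-period weights):
ΣP(Q2 2020)Q(Q1 2020) = 1×317 + 10×60 + 2×327 = 317 + 600 + 654 = 1571
ΣP(Q1 2020)Q(Q1 2020) = 1×317 + 7×60 + 2×327 = 317 + 420 + 654 = 1391
L = 1571 / 1391 × 100 = 112.9403
Paasche component (current-period weights):
ΣP(Q2 2020)Q(Q2 2020) = 1×352 + 10×47 + 2×246 = 352 + 470 + 492 = 1314
ΣP(Q1 2020)Q(Q2 2020) = 1×352 + 7×47 + 2×246 = 352 + 329 + 492 = 1173
P = 1314 / 1173 × 100 = 112.0205
Fisher = √(L × P) = √(112.9403 × 112.0205) = 112.4795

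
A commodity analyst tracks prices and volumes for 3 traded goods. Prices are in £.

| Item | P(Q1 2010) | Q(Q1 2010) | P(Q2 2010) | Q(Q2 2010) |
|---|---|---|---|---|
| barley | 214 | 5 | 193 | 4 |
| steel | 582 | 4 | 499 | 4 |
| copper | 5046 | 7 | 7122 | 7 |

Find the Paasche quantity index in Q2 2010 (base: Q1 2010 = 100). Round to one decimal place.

99.6

Paasche quantity index uses current-period prices as weights.
ΣP(Q2 2010)·Q(Q2 2010) = 193×4 + 499×4 + 7122×7 = 772 + 1996 + 49854 = 52622
ΣP(Q2 2010)·Q(Q1 2010) = 193×5 + 499×4 + 7122×7 = 965 + 1996 + 49854 = 52815
Index = 52622 / 52815 × 100 = 99.6346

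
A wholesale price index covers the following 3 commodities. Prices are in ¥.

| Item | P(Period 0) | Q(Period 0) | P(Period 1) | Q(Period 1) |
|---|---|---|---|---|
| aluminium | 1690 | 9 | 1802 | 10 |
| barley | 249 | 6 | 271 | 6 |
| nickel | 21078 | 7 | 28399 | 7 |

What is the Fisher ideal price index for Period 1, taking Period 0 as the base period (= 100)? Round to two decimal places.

Laspeyres component (base-period weights):
ΣP(Period 1)Q(Period 0) = 1802×9 + 271×6 + 28399×7 = 16218 + 1626 + 198793 = 216637
ΣP(Period 0)Q(Period 0) = 1690×9 + 249×6 + 21078×7 = 15210 + 1494 + 147546 = 164250
L = 216637 / 164250 × 100 = 131.8947
Paasche component (current-period weights):
ΣP(Period 1)Q(Period 1) = 1802×10 + 271×6 + 28399×7 = 18020 + 1626 + 198793 = 218439
ΣP(Period 0)Q(Period 1) = 1690×10 + 249×6 + 21078×7 = 16900 + 1494 + 147546 = 165940
P = 218439 / 165940 × 100 = 131.6373
Fisher = √(L × P) = √(131.8947 × 131.6373) = 131.7659

131.77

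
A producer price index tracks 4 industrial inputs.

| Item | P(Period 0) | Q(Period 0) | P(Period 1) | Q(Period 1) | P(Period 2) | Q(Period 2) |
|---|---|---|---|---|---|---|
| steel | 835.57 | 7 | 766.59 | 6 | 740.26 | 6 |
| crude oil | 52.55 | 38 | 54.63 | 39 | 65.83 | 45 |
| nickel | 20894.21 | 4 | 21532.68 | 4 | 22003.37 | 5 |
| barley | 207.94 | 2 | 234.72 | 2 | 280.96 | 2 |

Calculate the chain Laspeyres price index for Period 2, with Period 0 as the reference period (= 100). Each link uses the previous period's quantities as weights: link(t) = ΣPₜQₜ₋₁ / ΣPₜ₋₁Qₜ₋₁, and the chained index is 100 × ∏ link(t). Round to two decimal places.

104.87

Link Period 0→Period 1:
ΣP(Period 1)Q(Period 0) = 766.59×7 + 54.63×38 + 21532.68×4 + 234.72×2 = 5366.13 + 2075.94 + 86130.72 + 469.44 = 94042.23
ΣP(Period 0)Q(Period 0) = 835.57×7 + 52.55×38 + 20894.21×4 + 207.94×2 = 5848.99 + 1996.9 + 83576.84 + 415.88 = 91838.61
link = 94042.23/91838.61 = 1.023994
Link Period 1→Period 2:
ΣP(Period 2)Q(Period 1) = 740.26×6 + 65.83×39 + 22003.37×4 + 280.96×2 = 4441.56 + 2567.37 + 88013.48 + 561.92 = 95584.33
ΣP(Period 1)Q(Period 1) = 766.59×6 + 54.63×39 + 21532.68×4 + 234.72×2 = 4599.54 + 2130.57 + 86130.72 + 469.44 = 93330.27
link = 95584.33/93330.27 = 1.024151
Chained index = 100 × 1.023994 × 1.024151 = 104.8725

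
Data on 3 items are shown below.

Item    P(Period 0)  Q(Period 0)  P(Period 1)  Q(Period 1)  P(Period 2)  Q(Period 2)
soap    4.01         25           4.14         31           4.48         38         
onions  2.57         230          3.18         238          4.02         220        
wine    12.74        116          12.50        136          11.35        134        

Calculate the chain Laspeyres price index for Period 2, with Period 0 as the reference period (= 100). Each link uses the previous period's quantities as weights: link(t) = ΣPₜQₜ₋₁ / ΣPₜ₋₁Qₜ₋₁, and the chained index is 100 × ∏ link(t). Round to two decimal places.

107.54

Link Period 0→Period 1:
ΣP(Period 1)Q(Period 0) = 4.14×25 + 3.18×230 + 12.50×116 = 103.5 + 731.4 + 1450 = 2284.9
ΣP(Period 0)Q(Period 0) = 4.01×25 + 2.57×230 + 12.74×116 = 100.25 + 591.1 + 1477.84 = 2169.19
link = 2284.9/2169.19 = 1.053342
Link Period 1→Period 2:
ΣP(Period 2)Q(Period 1) = 4.48×31 + 4.02×238 + 11.35×136 = 138.88 + 956.76 + 1543.6 = 2639.24
ΣP(Period 1)Q(Period 1) = 4.14×31 + 3.18×238 + 12.50×136 = 128.34 + 756.84 + 1700 = 2585.18
link = 2639.24/2585.18 = 1.020912
Chained index = 100 × 1.053342 × 1.020912 = 107.5369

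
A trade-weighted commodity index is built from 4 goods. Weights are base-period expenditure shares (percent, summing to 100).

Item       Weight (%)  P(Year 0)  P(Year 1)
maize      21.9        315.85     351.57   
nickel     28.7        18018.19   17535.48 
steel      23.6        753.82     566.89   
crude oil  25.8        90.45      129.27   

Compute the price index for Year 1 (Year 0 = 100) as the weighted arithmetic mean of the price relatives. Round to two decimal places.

106.93

maize: 21.9 × (351.57/315.85) = 21.9 × 1.113092 = 24.3767
nickel: 28.7 × (17535.48/18018.19) = 28.7 × 0.973210 = 27.9311
steel: 23.6 × (566.89/753.82) = 23.6 × 0.752023 = 17.7477
crude oil: 25.8 × (129.27/90.45) = 25.8 × 1.429187 = 36.8730
Index = Σ wᵢ·(p₁ᵢ/p₀ᵢ) = 24.3767 + 27.9311 + 17.7477 + 36.8730 = 106.9286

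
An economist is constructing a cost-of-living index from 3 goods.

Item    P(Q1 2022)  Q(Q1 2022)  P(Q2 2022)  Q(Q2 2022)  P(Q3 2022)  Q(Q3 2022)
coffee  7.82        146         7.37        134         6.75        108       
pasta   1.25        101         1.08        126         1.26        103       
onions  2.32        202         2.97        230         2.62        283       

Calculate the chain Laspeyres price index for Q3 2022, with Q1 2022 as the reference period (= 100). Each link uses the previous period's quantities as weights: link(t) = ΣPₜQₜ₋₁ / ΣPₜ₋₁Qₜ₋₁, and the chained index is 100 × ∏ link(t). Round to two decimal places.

Link Q1 2022→Q2 2022:
ΣP(Q2 2022)Q(Q1 2022) = 7.37×146 + 1.08×101 + 2.97×202 = 1076.02 + 109.08 + 599.94 = 1785.04
ΣP(Q1 2022)Q(Q1 2022) = 7.82×146 + 1.25×101 + 2.32×202 = 1141.72 + 126.25 + 468.64 = 1736.61
link = 1785.04/1736.61 = 1.027888
Link Q2 2022→Q3 2022:
ΣP(Q3 2022)Q(Q2 2022) = 6.75×134 + 1.26×126 + 2.62×230 = 904.5 + 158.76 + 602.6 = 1665.86
ΣP(Q2 2022)Q(Q2 2022) = 7.37×134 + 1.08×126 + 2.97×230 = 987.58 + 136.08 + 683.1 = 1806.76
link = 1665.86/1806.76 = 0.922015
Chained index = 100 × 1.027888 × 0.922015 = 94.7728

94.77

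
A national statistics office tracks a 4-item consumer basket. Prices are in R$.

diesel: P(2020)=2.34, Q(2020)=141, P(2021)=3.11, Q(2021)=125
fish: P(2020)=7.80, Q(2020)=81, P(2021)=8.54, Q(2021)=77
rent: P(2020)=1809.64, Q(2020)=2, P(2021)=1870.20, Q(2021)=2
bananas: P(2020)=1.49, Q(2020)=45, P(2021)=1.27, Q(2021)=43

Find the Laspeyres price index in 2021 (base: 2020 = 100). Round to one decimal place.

106.0

Laspeyres price index uses base-period quantities as weights.
ΣP(2021)·Q(2020) = 3.11×141 + 8.54×81 + 1870.20×2 + 1.27×45 = 438.51 + 691.74 + 3740.4 + 57.15 = 4927.8
ΣP(2020)·Q(2020) = 2.34×141 + 7.80×81 + 1809.64×2 + 1.49×45 = 329.94 + 631.8 + 3619.28 + 67.05 = 4648.07
Index = 4927.8 / 4648.07 × 100 = 106.0182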